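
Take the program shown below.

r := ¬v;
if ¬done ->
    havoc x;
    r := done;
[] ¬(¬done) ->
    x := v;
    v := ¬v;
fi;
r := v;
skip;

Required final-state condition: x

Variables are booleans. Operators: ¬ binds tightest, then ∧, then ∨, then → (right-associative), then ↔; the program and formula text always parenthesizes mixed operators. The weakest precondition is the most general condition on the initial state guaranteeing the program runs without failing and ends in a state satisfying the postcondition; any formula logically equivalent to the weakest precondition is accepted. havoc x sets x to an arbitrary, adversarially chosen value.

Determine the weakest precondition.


Working backward. After the program, x must hold.
Before skip: x
Before r := v: x
Then branch requires false; else branch requires v.
Before the if: done ∧ (done → v)
Before r := ¬v: done ∧ (done → v)
Answer: WP = done ∧ (done → v)


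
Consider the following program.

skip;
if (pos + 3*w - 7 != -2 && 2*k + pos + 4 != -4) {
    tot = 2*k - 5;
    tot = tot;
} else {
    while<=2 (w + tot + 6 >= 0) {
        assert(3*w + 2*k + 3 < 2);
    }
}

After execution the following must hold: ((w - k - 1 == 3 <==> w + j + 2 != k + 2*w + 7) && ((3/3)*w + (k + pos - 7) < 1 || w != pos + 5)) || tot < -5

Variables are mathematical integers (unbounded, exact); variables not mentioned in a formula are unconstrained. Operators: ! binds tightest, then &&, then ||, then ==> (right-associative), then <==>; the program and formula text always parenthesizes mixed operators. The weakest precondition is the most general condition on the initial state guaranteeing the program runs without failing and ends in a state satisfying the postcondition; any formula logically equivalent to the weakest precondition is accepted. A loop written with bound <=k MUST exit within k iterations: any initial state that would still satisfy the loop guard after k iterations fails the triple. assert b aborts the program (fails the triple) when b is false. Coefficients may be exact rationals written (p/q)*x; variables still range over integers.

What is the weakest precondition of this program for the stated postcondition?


Working backward. After the program, the postcondition ((w - k - 1 == 3 <==> w + j + 2 != k + 2*w + 7) && ((3/3)*w + (k + pos - 7) < 1 || w != pos + 5)) || tot < -5 must hold; in canonical form it is ((w == k + 4 <==> j != k + w + 5) && (k + pos + w < 8 || w != pos + 5)) || tot < -5.
Then branch requires ((w == k + 4 <==> j != k + w + 5) && (k + pos + w < 8 || w != pos + 5)) || 2*k < 0; else branch requires (tot + w >= -6 ==> (2*k + 3*w < -1 && (tot + w >= -6 ==> (2*k + 3*w < -1 && (!(tot + w >= -6)) && (((w == k + 4 <==> j != k + w + 5) && (k + pos + w < 8 || w != pos + 5)) || tot < -5))) && ((!(tot + w >= -6)) ==> (((w == k + 4 <==> j != k + w + 5) && (k + pos + w < 8 || w != pos + 5)) || tot < -5)))) && ((!(tot + w >= -6)) ==> (((w == k + 4 <==> j != k + w + 5) && (k + pos + w < 8 || w != pos + 5)) || tot < -5)).
Before the if: ((pos + 3*w != 5 && 2*k + pos != -8) ==> (((w == k + 4 <==> j != k + w + 5) && (k + pos + w < 8 || w != pos + 5)) || 2*k < 0)) && ((!(pos + 3*w != 5 && 2*k + pos != -8)) ==> ((tot + w >= -6 ==> (2*k + 3*w < -1 && (tot + w >= -6 ==> (2*k + 3*w < -1 && (!(tot + w >= -6)) && (((w == k + 4 <==> j != k + w + 5) && (k + pos + w < 8 || w != pos + 5)) || tot < -5))) && ((!(tot + w >= -6)) ==> (((w == k + 4 <==> j != k + w + 5) && (k + pos + w < 8 || w != pos + 5)) || tot < -5)))) && ((!(tot + w >= -6)) ==> (((w == k + 4 <==> j != k + w + 5) && (k + pos + w < 8 || w != pos + 5)) || tot < -5))))
Before skip: ((pos + 3*w != 5 && 2*k + pos != -8) ==> (((w == k + 4 <==> j != k + w + 5) && (k + pos + w < 8 || w != pos + 5)) || 2*k < 0)) && ((!(pos + 3*w != 5 && 2*k + pos != -8)) ==> ((tot + w >= -6 ==> (2*k + 3*w < -1 && (tot + w >= -6 ==> (2*k + 3*w < -1 && (!(tot + w >= -6)) && (((w == k + 4 <==> j != k + w + 5) && (k + pos + w < 8 || w != pos + 5)) || tot < -5))) && ((!(tot + w >= -6)) ==> (((w == k + 4 <==> j != k + w + 5) && (k + pos + w < 8 || w != pos + 5)) || tot < -5)))) && ((!(tot + w >= -6)) ==> (((w == k + 4 <==> j != k + w + 5) && (k + pos + w < 8 || w != pos + 5)) || tot < -5))))
Answer: WP = ((pos + 3*w != 5 && 2*k + pos != -8) ==> (((w == k + 4 <==> j != k + w + 5) && (k + pos + w < 8 || w != pos + 5)) || 2*k < 0)) && ((!(pos + 3*w != 5 && 2*k + pos != -8)) ==> ((tot + w >= -6 ==> (2*k + 3*w < -1 && (tot + w >= -6 ==> (2*k + 3*w < -1 && (!(tot + w >= -6)) && (((w == k + 4 <==> j != k + w + 5) && (k + pos + w < 8 || w != pos + 5)) || tot < -5))) && ((!(tot + w >= -6)) ==> (((w == k + 4 <==> j != k + w + 5) && (k + pos + w < 8 || w != pos + 5)) || tot < -5)))) && ((!(tot + w >= -6)) ==> (((w == k + 4 <==> j != k + w + 5) && (k + pos + w < 8 || w != pos + 5)) || tot < -5))))


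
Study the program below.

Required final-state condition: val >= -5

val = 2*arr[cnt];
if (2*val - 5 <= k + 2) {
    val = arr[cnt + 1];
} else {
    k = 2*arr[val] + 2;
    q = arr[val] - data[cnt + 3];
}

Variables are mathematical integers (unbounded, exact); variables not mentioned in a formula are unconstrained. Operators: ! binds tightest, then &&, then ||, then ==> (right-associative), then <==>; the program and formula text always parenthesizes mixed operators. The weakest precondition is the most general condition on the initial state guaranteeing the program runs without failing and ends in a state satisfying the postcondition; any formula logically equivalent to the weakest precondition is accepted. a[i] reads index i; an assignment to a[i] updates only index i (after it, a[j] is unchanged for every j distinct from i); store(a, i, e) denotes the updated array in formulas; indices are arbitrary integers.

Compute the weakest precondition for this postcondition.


Working backward. After the program, val >= -5 must hold.
Then branch requires arr[cnt + 1] >= -5; else branch requires val >= -5.
Before the if: (2*val <= k + 7 ==> arr[cnt + 1] >= -5) && ((!(2*val <= k + 7)) ==> val >= -5)
Before val := 2*arr[cnt]: (4*arr[cnt] <= k + 7 ==> arr[cnt + 1] >= -5) && ((!(4*arr[cnt] <= k + 7)) ==> 2*arr[cnt] >= -5)
Answer: WP = (4*arr[cnt] <= k + 7 ==> arr[cnt + 1] >= -5) && ((!(4*arr[cnt] <= k + 7)) ==> 2*arr[cnt] >= -5)


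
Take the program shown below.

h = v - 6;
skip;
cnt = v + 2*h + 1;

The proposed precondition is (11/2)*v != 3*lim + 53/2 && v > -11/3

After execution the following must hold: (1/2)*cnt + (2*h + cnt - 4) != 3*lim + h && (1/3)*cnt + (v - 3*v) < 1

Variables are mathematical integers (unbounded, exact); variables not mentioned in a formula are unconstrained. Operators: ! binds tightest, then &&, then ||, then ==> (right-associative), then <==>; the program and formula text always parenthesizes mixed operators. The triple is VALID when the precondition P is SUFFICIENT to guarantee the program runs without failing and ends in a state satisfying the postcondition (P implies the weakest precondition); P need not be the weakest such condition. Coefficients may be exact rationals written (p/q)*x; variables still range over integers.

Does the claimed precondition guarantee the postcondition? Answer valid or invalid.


Working backward. After the program, the postcondition (1/2)*cnt + (2*h + cnt - 4) != 3*lim + h && (1/3)*cnt + (v - 3*v) < 1 must hold; in canonical form it is (3/2)*cnt + h != 3*lim + 4 && (1/3)*cnt < 2*v + 1.
Before cnt := v + 2*h + 1: 4*h + (3/2)*v != 3*lim + 5/2 && (2/3)*h < (5/3)*v + 2/3
Before skip: 4*h + (3/2)*v != 3*lim + 5/2 && (2/3)*h < (5/3)*v + 2/3
Before h := v - 6: (11/2)*v != 3*lim + 53/2 && v > -14/3
The weakest precondition is (11/2)*v != 3*lim + 53/2 && v > -14/3.
Check whether (11/2)*v != 3*lim + 53/2 && v > -11/3 implies it.
Every state satisfying the precondition satisfies the weakest precondition: the implication holds.
Answer: valid


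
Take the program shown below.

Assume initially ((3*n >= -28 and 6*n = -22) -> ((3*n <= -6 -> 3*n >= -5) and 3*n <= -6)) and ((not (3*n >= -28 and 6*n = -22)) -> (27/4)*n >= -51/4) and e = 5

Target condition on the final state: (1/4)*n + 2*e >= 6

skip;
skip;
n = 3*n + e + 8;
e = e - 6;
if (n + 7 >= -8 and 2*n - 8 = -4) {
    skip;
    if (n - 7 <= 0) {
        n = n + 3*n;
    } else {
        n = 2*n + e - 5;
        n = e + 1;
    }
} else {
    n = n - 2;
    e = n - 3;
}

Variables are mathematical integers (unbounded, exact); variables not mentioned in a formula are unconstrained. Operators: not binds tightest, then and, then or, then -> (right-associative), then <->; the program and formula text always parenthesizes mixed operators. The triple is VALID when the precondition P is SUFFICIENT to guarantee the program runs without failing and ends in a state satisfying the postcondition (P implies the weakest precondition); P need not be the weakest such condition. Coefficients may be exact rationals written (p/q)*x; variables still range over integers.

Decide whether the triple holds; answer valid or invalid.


Working backward. After the program, the postcondition (1/4)*n + 2*e >= 6 must hold; in canonical form it is 2*e + (1/4)*n >= 6.
Then branch requires (n <= 7 -> 2*e + n >= 6) and ((not (n <= 7)) -> (9/4)*e >= 23/4); else branch requires (9/4)*n >= 33/2.
Before the if: ((n >= -15 and 2*n = 4) -> ((n <= 7 -> 2*e + n >= 6) and ((not (n <= 7)) -> (9/4)*e >= 23/4))) and ((not (n >= -15 and 2*n = 4)) -> (9/4)*n >= 33/2)
Before e := e - 6: ((n >= -15 and 2*n = 4) -> ((n <= 7 -> 2*e + n >= 18) and ((not (n <= 7)) -> (9/4)*e >= 77/4))) and ((not (n >= -15 and 2*n = 4)) -> (9/4)*n >= 33/2)
Before n := 3*n + e + 8: ((e + 3*n >= -23 and 2*e + 6*n = -12) -> ((e + 3*n <= -1 -> 3*e + 3*n >= 10) and ((not (e + 3*n <= -1)) -> (9/4)*e >= 77/4))) and ((not (e + 3*n >= -23 and 2*e + 6*n = -12)) -> (9/4)*e + (27/4)*n >= -3/2)
Before skip: ((e + 3*n >= -23 and 2*e + 6*n = -12) -> ((e + 3*n <= -1 -> 3*e + 3*n >= 10) and ((not (e + 3*n <= -1)) -> (9/4)*e >= 77/4))) and ((not (e + 3*n >= -23 and 2*e + 6*n = -12)) -> (9/4)*e + (27/4)*n >= -3/2)
Before skip: ((e + 3*n >= -23 and 2*e + 6*n = -12) -> ((e + 3*n <= -1 -> 3*e + 3*n >= 10) and ((not (e + 3*n <= -1)) -> (9/4)*e >= 77/4))) and ((not (e + 3*n >= -23 and 2*e + 6*n = -12)) -> (9/4)*e + (27/4)*n >= -3/2)
The weakest precondition is ((e + 3*n >= -23 and 2*e + 6*n = -12) -> ((e + 3*n <= -1 -> 3*e + 3*n >= 10) and ((not (e + 3*n <= -1)) -> (9/4)*e >= 77/4))) and ((not (e + 3*n >= -23 and 2*e + 6*n = -12)) -> (9/4)*e + (27/4)*n >= -3/2).
Check whether ((3*n >= -28 and 6*n = -22) -> ((3*n <= -6 -> 3*n >= -5) and 3*n <= -6)) and ((not (3*n >= -28 and 6*n = -22)) -> (27/4)*n >= -51/4) and e = 5 implies it.
Every state satisfying the precondition satisfies the weakest precondition: the implication holds.
Answer: valid


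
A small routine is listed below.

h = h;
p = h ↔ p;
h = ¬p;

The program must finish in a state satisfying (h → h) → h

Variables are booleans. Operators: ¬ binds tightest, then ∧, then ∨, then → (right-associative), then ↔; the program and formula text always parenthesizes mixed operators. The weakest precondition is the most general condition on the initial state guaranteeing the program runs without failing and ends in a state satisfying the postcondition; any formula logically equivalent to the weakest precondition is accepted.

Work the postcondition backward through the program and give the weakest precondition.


Working backward. After the program, the postcondition (h → h) → h must hold; in canonical form it is h.
Before h := ¬p: ¬p
Before p := h ↔ p: ¬(h ↔ p)
Before h := h: ¬(h ↔ p)
Answer: WP = ¬(h ↔ p)


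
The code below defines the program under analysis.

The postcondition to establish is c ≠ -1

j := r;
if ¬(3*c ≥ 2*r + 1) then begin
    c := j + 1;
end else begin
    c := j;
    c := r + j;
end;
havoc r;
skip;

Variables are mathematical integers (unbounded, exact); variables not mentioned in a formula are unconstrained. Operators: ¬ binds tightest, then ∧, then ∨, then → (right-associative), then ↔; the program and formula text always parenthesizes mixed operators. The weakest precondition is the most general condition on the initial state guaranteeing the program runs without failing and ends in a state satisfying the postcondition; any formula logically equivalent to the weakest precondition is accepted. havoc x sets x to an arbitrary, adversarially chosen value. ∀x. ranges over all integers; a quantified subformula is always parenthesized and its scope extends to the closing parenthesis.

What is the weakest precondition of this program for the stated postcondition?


Working backward. After the program, c ≠ -1 must hold.
Before skip: c ≠ -1
Before havoc r: c ≠ -1
Then branch requires j ≠ -2; else branch requires j + r ≠ -1.
Before the if: ((¬(3*c ≥ 2*r + 1)) → j ≠ -2) ∧ (3*c ≥ 2*r + 1 → j + r ≠ -1)
Before j := r: ((¬(3*c ≥ 2*r + 1)) → r ≠ -2) ∧ (3*c ≥ 2*r + 1 → 2*r ≠ -1)
Answer: WP = ((¬(3*c ≥ 2*r + 1)) → r ≠ -2) ∧ (3*c ≥ 2*r + 1 → 2*r ≠ -1)


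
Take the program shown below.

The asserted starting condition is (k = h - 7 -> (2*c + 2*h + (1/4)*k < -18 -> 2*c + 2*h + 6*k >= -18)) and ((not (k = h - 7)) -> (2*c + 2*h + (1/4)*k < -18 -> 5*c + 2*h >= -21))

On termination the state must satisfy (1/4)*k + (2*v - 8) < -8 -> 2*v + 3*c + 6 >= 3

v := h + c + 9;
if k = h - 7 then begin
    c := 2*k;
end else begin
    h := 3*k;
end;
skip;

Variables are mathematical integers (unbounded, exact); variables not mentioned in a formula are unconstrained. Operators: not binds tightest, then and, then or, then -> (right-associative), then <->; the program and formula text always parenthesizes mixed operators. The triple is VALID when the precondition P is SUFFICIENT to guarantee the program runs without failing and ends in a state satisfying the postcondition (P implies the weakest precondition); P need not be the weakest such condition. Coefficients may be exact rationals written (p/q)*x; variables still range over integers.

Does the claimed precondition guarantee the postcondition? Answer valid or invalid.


Working backward. After the program, the postcondition (1/4)*k + (2*v - 8) < -8 -> 2*v + 3*c + 6 >= 3 must hold; in canonical form it is (1/4)*k + 2*v < 0 -> 3*c + 2*v >= -3.
Before skip: (1/4)*k + 2*v < 0 -> 3*c + 2*v >= -3
Then branch requires (1/4)*k + 2*v < 0 -> 6*k + 2*v >= -3; else branch requires (1/4)*k + 2*v < 0 -> 3*c + 2*v >= -3.
Before the if: (k = h - 7 -> ((1/4)*k + 2*v < 0 -> 6*k + 2*v >= -3)) and ((not (k = h - 7)) -> ((1/4)*k + 2*v < 0 -> 3*c + 2*v >= -3))
Before v := h + c + 9: (k = h - 7 -> (2*c + 2*h + (1/4)*k < -18 -> 2*c + 2*h + 6*k >= -21)) and ((not (k = h - 7)) -> (2*c + 2*h + (1/4)*k < -18 -> 5*c + 2*h >= -21))
The weakest precondition is (k = h - 7 -> (2*c + 2*h + (1/4)*k < -18 -> 2*c + 2*h + 6*k >= -21)) and ((not (k = h - 7)) -> (2*c + 2*h + (1/4)*k < -18 -> 5*c + 2*h >= -21)).
Check whether (k = h - 7 -> (2*c + 2*h + (1/4)*k < -18 -> 2*c + 2*h + 6*k >= -18)) and ((not (k = h - 7)) -> (2*c + 2*h + (1/4)*k < -18 -> 5*c + 2*h >= -21)) implies it.
Every state satisfying the precondition satisfies the weakest precondition: the implication holds.
Answer: valid


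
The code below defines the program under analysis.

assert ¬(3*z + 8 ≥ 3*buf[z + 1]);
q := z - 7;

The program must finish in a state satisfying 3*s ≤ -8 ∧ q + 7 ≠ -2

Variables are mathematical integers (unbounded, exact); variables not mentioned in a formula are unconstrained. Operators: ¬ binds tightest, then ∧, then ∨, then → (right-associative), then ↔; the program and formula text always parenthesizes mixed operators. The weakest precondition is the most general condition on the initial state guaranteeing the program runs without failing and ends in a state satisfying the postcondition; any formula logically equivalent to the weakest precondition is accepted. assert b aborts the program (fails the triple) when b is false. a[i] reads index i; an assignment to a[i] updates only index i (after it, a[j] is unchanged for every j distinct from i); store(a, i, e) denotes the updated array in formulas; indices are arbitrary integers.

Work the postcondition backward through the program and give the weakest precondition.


Working backward. After the program, the postcondition 3*s ≤ -8 ∧ q + 7 ≠ -2 must hold; in canonical form it is 3*s ≤ -8 ∧ q ≠ -9.
Before q := z - 7: 3*s ≤ -8 ∧ z ≠ -2
Before assert ¬(3*z + 8 ≥ 3*buf[z + 1]): (¬(3*z ≥ 3*buf[z + 1] - 8)) ∧ 3*s ≤ -8 ∧ z ≠ -2
Answer: WP = (¬(3*z ≥ 3*buf[z + 1] - 8)) ∧ 3*s ≤ -8 ∧ z ≠ -2


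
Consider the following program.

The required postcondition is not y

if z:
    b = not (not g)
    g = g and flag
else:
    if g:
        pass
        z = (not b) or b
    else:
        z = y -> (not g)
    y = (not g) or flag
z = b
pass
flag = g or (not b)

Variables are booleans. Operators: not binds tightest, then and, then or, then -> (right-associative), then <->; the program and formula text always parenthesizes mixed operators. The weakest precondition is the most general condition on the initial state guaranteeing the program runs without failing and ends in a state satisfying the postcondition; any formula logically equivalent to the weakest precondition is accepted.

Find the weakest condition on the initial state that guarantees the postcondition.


Working backward. After the program, not y must hold.
Before flag := g or (not b): not y
Before skip: not y
Before z := b: not y
Then branch requires not y; else branch requires (g -> (not ((not g) or flag))) and ((not g) -> (not ((not g) or flag))).
Before the if: (z -> (not y)) and ((not z) -> ((g -> (not ((not g) or flag))) and ((not g) -> (not ((not g) or flag)))))
Answer: WP = (z -> (not y)) and ((not z) -> ((g -> (not ((not g) or flag))) and ((not g) -> (not ((not g) or flag)))))


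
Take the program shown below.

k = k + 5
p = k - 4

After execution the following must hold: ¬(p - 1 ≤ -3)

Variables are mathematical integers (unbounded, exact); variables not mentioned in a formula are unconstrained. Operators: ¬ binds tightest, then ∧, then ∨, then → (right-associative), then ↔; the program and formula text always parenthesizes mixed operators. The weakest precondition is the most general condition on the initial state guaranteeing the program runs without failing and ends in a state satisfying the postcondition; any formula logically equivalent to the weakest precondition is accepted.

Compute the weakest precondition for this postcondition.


Working backward. After the program, the postcondition ¬(p - 1 ≤ -3) must hold; in canonical form it is ¬(p ≤ -2).
Before p := k - 4: ¬(k ≤ 2)
Before k := k + 5: ¬(k ≤ -3)
Answer: WP = ¬(k ≤ -3)


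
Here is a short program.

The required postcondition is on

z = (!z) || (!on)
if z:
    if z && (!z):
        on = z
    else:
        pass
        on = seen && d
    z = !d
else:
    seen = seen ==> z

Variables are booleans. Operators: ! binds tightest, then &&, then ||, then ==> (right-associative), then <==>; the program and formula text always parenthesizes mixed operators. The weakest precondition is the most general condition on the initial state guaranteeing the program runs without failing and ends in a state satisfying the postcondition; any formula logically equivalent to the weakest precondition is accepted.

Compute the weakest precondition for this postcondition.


Working backward. After the program, on must hold.
Then branch requires seen && d; else branch requires on.
Before the if: (z ==> (seen && d)) && ((!z) ==> on)
Before z := (!z) || (!on): (((!z) || (!on)) ==> (seen && d)) && ((!((!z) || (!on))) ==> on)
Answer: WP = (((!z) || (!on)) ==> (seen && d)) && ((!((!z) || (!on))) ==> on)


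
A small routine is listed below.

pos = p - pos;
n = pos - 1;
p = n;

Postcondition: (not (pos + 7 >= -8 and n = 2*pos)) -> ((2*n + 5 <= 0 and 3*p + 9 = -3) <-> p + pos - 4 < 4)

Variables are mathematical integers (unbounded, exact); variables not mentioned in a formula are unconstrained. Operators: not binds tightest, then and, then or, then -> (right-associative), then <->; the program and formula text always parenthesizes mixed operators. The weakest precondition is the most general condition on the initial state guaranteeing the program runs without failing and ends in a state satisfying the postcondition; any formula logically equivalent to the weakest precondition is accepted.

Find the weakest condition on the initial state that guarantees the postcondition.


Working backward. After the program, the postcondition (not (pos + 7 >= -8 and n = 2*pos)) -> ((2*n + 5 <= 0 and 3*p + 9 = -3) <-> p + pos - 4 < 4) must hold; in canonical form it is (not (pos >= -15 and n = 2*pos)) -> ((2*n <= -5 and 3*p = -12) <-> p + pos < 8).
Before p := n: (not (pos >= -15 and n = 2*pos)) -> ((2*n <= -5 and 3*n = -12) <-> n + pos < 8)
Before n := pos - 1: (not (pos >= -15 and pos = -1)) -> ((2*pos <= -3 and 3*pos = -9) <-> 2*pos < 9)
Before pos := p - pos: (not (p >= pos - 15 and p = pos - 1)) -> ((2*p <= 2*pos - 3 and 3*p = 3*pos - 9) <-> 2*p < 2*pos + 9)
Answer: WP = (not (p >= pos - 15 and p = pos - 1)) -> ((2*p <= 2*pos - 3 and 3*p = 3*pos - 9) <-> 2*p < 2*pos + 9)


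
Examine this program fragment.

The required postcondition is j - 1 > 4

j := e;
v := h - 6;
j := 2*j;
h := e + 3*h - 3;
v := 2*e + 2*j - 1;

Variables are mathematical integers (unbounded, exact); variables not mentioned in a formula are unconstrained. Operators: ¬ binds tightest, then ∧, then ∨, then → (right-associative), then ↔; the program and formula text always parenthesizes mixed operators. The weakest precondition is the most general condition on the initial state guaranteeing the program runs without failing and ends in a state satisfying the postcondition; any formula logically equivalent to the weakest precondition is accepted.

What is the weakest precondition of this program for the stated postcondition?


Working backward. After the program, the postcondition j - 1 > 4 must hold; in canonical form it is j > 5.
Before v := 2*e + 2*j - 1: j > 5
Before h := e + 3*h - 3: j > 5
Before j := 2*j: 2*j > 5
Before v := h - 6: 2*j > 5
Before j := e: 2*e > 5
Answer: WP = 2*e > 5


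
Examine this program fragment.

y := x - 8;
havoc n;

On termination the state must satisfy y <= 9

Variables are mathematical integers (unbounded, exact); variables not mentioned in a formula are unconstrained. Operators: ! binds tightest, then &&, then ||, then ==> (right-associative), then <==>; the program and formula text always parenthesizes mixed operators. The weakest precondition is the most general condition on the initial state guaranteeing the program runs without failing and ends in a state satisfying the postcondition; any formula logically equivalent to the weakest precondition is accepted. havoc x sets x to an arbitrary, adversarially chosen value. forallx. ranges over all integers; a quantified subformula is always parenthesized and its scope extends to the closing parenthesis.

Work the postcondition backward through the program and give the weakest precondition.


Working backward. After the program, y <= 9 must hold.
Before havoc n: y <= 9
Before y := x - 8: x <= 17
Answer: WP = x <= 17


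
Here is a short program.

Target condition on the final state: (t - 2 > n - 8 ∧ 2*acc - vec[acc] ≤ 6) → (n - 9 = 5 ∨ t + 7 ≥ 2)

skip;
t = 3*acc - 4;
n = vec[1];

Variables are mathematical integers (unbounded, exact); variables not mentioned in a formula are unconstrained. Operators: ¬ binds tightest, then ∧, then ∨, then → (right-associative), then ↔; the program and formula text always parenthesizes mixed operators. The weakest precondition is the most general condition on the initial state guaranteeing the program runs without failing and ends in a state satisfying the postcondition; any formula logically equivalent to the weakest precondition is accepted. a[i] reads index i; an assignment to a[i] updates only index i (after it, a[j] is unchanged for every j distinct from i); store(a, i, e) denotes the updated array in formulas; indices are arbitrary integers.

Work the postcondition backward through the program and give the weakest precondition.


Working backward. After the program, the postcondition (t - 2 > n - 8 ∧ 2*acc - vec[acc] ≤ 6) → (n - 9 = 5 ∨ t + 7 ≥ 2) must hold; in canonical form it is (t > n - 6 ∧ 2*acc ≤ vec[acc] + 6) → (n = 14 ∨ t ≥ -5).
Before n := vec[1]: (t > vec[1] - 6 ∧ 2*acc ≤ vec[acc] + 6) → (vec[1] = 14 ∨ t ≥ -5)
Before t := 3*acc - 4: (3*acc > vec[1] - 2 ∧ 2*acc ≤ vec[acc] + 6) → (vec[1] = 14 ∨ 3*acc ≥ -1)
Before skip: (3*acc > vec[1] - 2 ∧ 2*acc ≤ vec[acc] + 6) → (vec[1] = 14 ∨ 3*acc ≥ -1)
Answer: WP = (3*acc > vec[1] - 2 ∧ 2*acc ≤ vec[acc] + 6) → (vec[1] = 14 ∨ 3*acc ≥ -1)


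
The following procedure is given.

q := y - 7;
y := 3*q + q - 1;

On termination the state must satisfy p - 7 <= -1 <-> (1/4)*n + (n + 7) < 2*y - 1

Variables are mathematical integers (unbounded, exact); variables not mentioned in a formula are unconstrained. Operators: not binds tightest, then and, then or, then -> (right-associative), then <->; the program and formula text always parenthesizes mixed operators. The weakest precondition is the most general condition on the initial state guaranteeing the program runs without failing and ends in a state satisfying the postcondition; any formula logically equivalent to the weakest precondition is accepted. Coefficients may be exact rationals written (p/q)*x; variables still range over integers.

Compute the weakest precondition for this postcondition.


Working backward. After the program, the postcondition p - 7 <= -1 <-> (1/4)*n + (n + 7) < 2*y - 1 must hold; in canonical form it is p <= 6 <-> (5/4)*n < 2*y - 8.
Before y := 3*q + q - 1: p <= 6 <-> (5/4)*n < 8*q - 10
Before q := y - 7: p <= 6 <-> (5/4)*n < 8*y - 66
Answer: WP = p <= 6 <-> (5/4)*n < 8*y - 66


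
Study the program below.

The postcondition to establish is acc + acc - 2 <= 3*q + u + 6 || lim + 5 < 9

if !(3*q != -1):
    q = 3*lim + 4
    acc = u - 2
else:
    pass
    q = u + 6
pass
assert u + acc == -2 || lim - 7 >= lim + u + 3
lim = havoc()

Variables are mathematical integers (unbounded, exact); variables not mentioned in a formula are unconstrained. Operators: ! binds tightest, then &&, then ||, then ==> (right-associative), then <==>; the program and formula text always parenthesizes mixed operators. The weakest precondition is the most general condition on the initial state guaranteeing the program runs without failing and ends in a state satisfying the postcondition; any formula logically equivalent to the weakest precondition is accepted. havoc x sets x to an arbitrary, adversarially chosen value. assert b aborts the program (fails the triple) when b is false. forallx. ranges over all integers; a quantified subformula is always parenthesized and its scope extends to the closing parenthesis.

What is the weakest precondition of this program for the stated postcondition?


Working backward. After the program, the postcondition acc + acc - 2 <= 3*q + u + 6 || lim + 5 < 9 must hold; in canonical form it is 2*acc <= 3*q + u + 8 || lim < 4.
Before havoc lim: forall lim_1. (2*acc <= 3*q + u + 8 || lim_1 < 4)
Before assert u + acc == -2 || lim - 7 >= lim + u + 3: (acc + u == -2 || u <= -10) && (forall lim_1. (2*acc <= 3*q + u + 8 || lim_1 < 4))
Before skip: (acc + u == -2 || u <= -10) && (forall lim_1. (2*acc <= 3*q + u + 8 || lim_1 < 4))
Then branch requires (2*u == 0 || u <= -10) && (forall lim_1. (u <= 9*lim + 24 || lim_1 < 4)); else branch requires (acc + u == -2 || u <= -10) && (forall lim_1. (2*acc <= 4*u + 26 || lim_1 < 4)).
Before the if: ((!(3*q != -1)) ==> ((2*u == 0 || u <= -10) && (forall lim_1. (u <= 9*lim + 24 || lim_1 < 4)))) && (3*q != -1 ==> ((acc + u == -2 || u <= -10) && (forall lim_1. (2*acc <= 4*u + 26 || lim_1 < 4))))
Answer: WP = ((!(3*q != -1)) ==> ((2*u == 0 || u <= -10) && (forall lim_1. (u <= 9*lim + 24 || lim_1 < 4)))) && (3*q != -1 ==> ((acc + u == -2 || u <= -10) && (forall lim_1. (2*acc <= 4*u + 26 || lim_1 < 4))))


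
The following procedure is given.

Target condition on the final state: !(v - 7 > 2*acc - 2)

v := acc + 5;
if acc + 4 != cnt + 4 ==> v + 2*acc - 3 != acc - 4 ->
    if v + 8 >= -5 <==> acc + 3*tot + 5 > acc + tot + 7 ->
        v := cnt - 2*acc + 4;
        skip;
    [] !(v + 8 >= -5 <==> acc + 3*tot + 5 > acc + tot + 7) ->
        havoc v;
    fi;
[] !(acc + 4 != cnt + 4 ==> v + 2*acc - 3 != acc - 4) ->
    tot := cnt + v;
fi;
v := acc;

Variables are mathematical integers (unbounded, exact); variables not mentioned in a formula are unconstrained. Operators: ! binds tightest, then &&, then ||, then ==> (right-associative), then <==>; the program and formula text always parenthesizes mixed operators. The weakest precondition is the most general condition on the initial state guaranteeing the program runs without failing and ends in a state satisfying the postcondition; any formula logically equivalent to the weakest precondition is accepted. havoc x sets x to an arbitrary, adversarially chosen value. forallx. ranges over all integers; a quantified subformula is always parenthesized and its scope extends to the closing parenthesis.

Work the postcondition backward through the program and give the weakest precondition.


Working backward. After the program, the postcondition !(v - 7 > 2*acc - 2) must hold; in canonical form it is !(v > 2*acc + 5).
Before v := acc: !(acc < -5)
Then branch requires ((v >= -13 <==> 2*tot > 2) ==> (!(acc < -5))) && ((!(v >= -13 <==> 2*tot > 2)) ==> (!(acc < -5))); else branch requires !(acc < -5).
Before the if: ((acc != cnt ==> acc + v != -1) ==> (((v >= -13 <==> 2*tot > 2) ==> (!(acc < -5))) && ((!(v >= -13 <==> 2*tot > 2)) ==> (!(acc < -5))))) && ((!(acc != cnt ==> acc + v != -1)) ==> (!(acc < -5)))
Before v := acc + 5: ((acc != cnt ==> 2*acc != -6) ==> (((acc >= -18 <==> 2*tot > 2) ==> (!(acc < -5))) && ((!(acc >= -18 <==> 2*tot > 2)) ==> (!(acc < -5))))) && ((!(acc != cnt ==> 2*acc != -6)) ==> (!(acc < -5)))
Answer: WP = ((acc != cnt ==> 2*acc != -6) ==> (((acc >= -18 <==> 2*tot > 2) ==> (!(acc < -5))) && ((!(acc >= -18 <==> 2*tot > 2)) ==> (!(acc < -5))))) && ((!(acc != cnt ==> 2*acc != -6)) ==> (!(acc < -5)))


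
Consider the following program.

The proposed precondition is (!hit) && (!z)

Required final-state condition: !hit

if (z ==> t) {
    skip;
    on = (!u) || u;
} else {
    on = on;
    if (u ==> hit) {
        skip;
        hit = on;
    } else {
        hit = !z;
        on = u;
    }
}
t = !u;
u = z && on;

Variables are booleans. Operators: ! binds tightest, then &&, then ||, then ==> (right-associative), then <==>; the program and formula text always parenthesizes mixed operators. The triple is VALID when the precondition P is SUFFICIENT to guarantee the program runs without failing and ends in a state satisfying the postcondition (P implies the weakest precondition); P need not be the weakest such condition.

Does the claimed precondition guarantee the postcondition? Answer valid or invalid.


Working backward. After the program, !hit must hold.
Before u := z && on: !hit
Before t := !u: !hit
Then branch requires !hit; else branch requires ((u ==> hit) ==> (!on)) && ((!(u ==> hit)) ==> z).
Before the if: ((z ==> t) ==> (!hit)) && ((!(z ==> t)) ==> (((u ==> hit) ==> (!on)) && ((!(u ==> hit)) ==> z)))
The weakest precondition is ((z ==> t) ==> (!hit)) && ((!(z ==> t)) ==> (((u ==> hit) ==> (!on)) && ((!(u ==> hit)) ==> z))).
Check whether (!hit) && (!z) implies it.
Every state satisfying the precondition satisfies the weakest precondition: the implication holds.
Answer: valid


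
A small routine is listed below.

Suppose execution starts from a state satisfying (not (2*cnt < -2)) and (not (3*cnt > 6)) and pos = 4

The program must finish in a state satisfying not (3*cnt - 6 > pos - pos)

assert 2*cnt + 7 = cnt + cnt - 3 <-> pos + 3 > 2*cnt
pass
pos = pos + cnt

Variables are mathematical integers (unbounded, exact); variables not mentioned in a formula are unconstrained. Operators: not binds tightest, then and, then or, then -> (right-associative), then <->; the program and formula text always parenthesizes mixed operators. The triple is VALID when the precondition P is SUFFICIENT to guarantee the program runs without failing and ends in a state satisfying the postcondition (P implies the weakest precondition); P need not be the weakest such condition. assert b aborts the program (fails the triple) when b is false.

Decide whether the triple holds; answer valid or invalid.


Working backward. After the program, the postcondition not (3*cnt - 6 > pos - pos) must hold; in canonical form it is not (3*cnt > 6).
Before pos := pos + cnt: not (3*cnt > 6)
Before skip: not (3*cnt > 6)
Before assert 2*cnt + 7 = cnt + cnt - 3 <-> pos + 3 > 2*cnt: (not (pos > 2*cnt - 3)) and (not (3*cnt > 6))
The weakest precondition is (not (pos > 2*cnt - 3)) and (not (3*cnt > 6)).
Check whether (not (2*cnt < -2)) and (not (3*cnt > 6)) and pos = 4 implies it.
Countermodel: at the initial state cnt = -1, pos = 4, the precondition holds but the weakest precondition fails.
Answer: invalid


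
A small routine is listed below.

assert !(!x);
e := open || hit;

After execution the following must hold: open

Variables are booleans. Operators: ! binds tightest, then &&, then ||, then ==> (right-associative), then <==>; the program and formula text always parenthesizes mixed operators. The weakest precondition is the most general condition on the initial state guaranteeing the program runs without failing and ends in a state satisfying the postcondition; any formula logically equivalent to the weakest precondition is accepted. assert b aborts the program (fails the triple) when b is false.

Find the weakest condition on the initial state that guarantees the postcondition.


Working backward. After the program, open must hold.
Before e := open || hit: open
Before assert !(!x): x && open
Answer: WP = x && open


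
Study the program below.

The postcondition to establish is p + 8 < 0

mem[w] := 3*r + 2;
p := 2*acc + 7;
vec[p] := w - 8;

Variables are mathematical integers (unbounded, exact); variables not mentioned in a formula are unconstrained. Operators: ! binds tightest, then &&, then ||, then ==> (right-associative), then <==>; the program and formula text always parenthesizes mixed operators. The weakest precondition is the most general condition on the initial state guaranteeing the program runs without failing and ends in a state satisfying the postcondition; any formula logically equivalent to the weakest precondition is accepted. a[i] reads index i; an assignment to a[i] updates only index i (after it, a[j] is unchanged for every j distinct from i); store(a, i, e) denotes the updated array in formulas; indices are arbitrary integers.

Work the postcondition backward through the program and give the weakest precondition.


Working backward. After the program, the postcondition p + 8 < 0 must hold; in canonical form it is p < -8.
Before vec[p] := w - 8: p < -8
Before p := 2*acc + 7: 2*acc < -15
Before mem[w] := 3*r + 2: 2*acc < -15
Answer: WP = 2*acc < -15


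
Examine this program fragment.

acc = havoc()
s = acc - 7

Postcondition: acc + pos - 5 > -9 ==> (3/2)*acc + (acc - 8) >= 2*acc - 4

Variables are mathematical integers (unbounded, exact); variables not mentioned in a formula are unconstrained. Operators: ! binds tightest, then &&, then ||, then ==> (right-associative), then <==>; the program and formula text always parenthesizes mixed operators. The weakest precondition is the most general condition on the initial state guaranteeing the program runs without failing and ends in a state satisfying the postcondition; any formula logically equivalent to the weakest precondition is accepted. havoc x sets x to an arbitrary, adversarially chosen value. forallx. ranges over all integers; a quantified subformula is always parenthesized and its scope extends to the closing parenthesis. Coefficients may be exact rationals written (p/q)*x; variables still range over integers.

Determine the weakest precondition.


Working backward. After the program, the postcondition acc + pos - 5 > -9 ==> (3/2)*acc + (acc - 8) >= 2*acc - 4 must hold; in canonical form it is acc + pos > -4 ==> (1/2)*acc >= 4.
Before s := acc - 7: acc + pos > -4 ==> (1/2)*acc >= 4
Before havoc acc: forall acc_1. (acc_1 + pos > -4 ==> (1/2)*acc_1 >= 4)
Answer: WP = forall acc_1. (acc_1 + pos > -4 ==> (1/2)*acc_1 >= 4)


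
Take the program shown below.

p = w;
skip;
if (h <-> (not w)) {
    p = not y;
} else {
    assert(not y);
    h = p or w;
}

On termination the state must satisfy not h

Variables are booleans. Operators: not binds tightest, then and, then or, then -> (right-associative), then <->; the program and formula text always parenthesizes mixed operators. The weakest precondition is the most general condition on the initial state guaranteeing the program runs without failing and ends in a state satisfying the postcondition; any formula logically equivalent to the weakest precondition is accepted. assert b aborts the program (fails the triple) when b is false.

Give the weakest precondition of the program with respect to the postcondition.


Working backward. After the program, not h must hold.
Then branch requires not h; else branch requires (not y) and (not (p or w)).
Before the if: ((h <-> (not w)) -> (not h)) and ((not (h <-> (not w))) -> ((not y) and (not (p or w))))
Before skip: ((h <-> (not w)) -> (not h)) and ((not (h <-> (not w))) -> ((not y) and (not (p or w))))
Before p := w: ((h <-> (not w)) -> (not h)) and ((not (h <-> (not w))) -> ((not y) and (not w)))
Answer: WP = ((h <-> (not w)) -> (not h)) and ((not (h <-> (not w))) -> ((not y) and (not w)))


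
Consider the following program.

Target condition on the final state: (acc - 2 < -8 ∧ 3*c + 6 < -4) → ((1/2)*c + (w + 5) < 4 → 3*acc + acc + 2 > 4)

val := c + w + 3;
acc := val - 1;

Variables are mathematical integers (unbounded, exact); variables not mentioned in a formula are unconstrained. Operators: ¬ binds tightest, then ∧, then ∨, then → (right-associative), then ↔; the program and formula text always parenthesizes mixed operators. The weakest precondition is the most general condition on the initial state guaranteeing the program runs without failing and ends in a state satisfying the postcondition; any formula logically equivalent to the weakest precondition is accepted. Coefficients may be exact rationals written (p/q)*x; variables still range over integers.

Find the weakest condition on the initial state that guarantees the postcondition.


Working backward. After the program, the postcondition (acc - 2 < -8 ∧ 3*c + 6 < -4) → ((1/2)*c + (w + 5) < 4 → 3*acc + acc + 2 > 4) must hold; in canonical form it is (acc < -6 ∧ 3*c < -10) → ((1/2)*c + w < -1 → 4*acc > 2).
Before acc := val - 1: (val < -5 ∧ 3*c < -10) → ((1/2)*c + w < -1 → 4*val > 6)
Before val := c + w + 3: (c + w < -8 ∧ 3*c < -10) → ((1/2)*c + w < -1 → 4*c + 4*w > -6)
Answer: WP = (c + w < -8 ∧ 3*c < -10) → ((1/2)*c + w < -1 → 4*c + 4*w > -6)


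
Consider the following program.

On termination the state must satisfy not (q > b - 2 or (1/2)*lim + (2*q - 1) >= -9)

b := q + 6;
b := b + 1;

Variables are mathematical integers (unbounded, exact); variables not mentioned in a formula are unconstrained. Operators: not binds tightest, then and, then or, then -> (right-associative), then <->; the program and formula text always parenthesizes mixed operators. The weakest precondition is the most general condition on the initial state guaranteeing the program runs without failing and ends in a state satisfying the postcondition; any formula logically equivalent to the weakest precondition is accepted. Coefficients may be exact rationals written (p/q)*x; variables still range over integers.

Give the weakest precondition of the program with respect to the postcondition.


Working backward. After the program, the postcondition not (q > b - 2 or (1/2)*lim + (2*q - 1) >= -9) must hold; in canonical form it is not (q > b - 2 or (1/2)*lim + 2*q >= -8).
Before b := b + 1: not (q > b - 1 or (1/2)*lim + 2*q >= -8)
Before b := q + 6: not ((1/2)*lim + 2*q >= -8)
Answer: WP = not ((1/2)*lim + 2*q >= -8)
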